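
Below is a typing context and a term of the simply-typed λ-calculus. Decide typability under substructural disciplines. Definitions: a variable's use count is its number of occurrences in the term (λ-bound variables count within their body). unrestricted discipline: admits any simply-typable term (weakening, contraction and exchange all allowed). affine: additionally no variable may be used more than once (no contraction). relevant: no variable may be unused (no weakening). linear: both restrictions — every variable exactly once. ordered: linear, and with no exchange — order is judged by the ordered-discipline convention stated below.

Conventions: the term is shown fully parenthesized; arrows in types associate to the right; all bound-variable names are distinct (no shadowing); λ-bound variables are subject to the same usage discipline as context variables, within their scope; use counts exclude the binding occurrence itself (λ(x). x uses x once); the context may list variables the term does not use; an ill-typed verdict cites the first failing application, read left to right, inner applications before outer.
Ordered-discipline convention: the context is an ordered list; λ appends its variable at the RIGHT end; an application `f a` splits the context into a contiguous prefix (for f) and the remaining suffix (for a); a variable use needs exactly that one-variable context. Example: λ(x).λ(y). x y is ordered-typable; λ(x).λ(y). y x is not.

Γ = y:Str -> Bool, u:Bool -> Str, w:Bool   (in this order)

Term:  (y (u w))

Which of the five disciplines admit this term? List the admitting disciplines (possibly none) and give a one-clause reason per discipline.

accepted by: ordered, linear, affine, relevant, unrestricted
usage: y=1, u=1, w=1
order of uses: y, u, w
typing: well-typed at Bool
ordered: ✓ — one use each (y, u, w); ordered split holds
linear: ✓ — exactly-once usage across y, u, w
affine: ✓ — no duplicate uses among y, u, w
relevant: ✓ — every one of y, u, w appears
unrestricted: ✓ — simply typable at Bool; W, C, E all held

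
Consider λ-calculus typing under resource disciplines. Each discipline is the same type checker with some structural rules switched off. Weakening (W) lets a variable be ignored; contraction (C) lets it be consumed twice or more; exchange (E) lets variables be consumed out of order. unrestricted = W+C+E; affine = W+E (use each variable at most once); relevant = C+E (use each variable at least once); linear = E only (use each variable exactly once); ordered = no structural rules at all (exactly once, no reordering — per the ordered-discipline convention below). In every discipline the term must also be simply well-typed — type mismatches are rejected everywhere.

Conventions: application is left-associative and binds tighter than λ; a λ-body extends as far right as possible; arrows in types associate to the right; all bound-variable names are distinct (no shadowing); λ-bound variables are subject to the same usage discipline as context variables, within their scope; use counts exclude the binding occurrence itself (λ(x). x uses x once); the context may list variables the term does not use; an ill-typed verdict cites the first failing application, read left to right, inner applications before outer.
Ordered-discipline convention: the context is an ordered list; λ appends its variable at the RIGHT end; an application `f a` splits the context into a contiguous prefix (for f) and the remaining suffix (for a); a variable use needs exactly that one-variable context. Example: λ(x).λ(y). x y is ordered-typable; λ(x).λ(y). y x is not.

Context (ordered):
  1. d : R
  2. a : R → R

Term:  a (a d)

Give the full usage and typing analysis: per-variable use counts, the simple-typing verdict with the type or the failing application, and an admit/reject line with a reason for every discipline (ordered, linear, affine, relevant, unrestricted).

use counts: d ×1, a ×2
use order (left to right): a, a, d
typing: ✓ — R
ordered: ✗ — a ×2 used more than once (contraction)
linear: ✗ — a ×2 used more than once (contraction)
affine: ✗ — a ×2 used more than once (contraction)
relevant: ✓ — every one of d, a appears
unrestricted: ✓ — well-typed at R; no restrictions here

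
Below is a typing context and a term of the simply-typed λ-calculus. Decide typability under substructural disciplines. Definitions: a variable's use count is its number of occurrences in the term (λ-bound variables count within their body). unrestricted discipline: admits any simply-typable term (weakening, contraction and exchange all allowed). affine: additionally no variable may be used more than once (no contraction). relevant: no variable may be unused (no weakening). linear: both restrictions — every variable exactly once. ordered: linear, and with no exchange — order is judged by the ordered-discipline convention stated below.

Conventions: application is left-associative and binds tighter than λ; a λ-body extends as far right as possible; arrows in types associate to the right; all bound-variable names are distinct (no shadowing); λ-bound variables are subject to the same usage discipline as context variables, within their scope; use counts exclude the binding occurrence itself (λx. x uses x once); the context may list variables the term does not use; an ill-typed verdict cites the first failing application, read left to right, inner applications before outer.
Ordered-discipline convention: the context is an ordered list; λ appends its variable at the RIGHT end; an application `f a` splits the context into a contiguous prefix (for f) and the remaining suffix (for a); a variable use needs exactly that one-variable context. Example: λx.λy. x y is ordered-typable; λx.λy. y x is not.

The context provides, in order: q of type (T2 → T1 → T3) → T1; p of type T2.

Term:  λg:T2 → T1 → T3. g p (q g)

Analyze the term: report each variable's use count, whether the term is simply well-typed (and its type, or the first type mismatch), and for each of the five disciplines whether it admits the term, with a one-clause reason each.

usage: q: 1, p: 1, g (bound): 2
left-to-right use order: g, p, q, g
typing: the term checks, with type (T2 → T1 → T3) → T3
ordered: ✗, uses contraction: g ×2
linear: ✗, uses contraction: g ×2
affine: ✗, uses contraction: g ×2
relevant: ✓, every one of q, p, g appears
unrestricted: ✓, type-checks ((T2 → T1 → T3) → T3) and nothing is barred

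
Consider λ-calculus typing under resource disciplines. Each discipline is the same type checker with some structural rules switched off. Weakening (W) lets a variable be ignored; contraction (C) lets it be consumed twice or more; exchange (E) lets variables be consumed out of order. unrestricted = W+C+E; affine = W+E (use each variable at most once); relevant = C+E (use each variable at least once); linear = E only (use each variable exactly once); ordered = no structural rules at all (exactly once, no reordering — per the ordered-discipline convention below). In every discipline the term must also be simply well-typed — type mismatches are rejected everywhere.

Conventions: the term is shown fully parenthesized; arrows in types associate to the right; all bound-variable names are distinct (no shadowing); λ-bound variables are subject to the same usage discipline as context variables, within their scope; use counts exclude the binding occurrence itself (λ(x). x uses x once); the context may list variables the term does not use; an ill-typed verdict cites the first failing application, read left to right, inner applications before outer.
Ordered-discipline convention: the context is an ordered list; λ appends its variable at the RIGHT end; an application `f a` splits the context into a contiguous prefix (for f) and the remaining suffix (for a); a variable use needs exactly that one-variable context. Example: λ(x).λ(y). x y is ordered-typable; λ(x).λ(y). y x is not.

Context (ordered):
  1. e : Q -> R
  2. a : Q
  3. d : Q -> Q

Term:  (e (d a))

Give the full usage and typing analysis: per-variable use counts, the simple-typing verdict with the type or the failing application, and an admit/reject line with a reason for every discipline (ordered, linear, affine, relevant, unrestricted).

variable uses: e=1; a=1; d=1
uses in reading order: e, d, a
typing: the term checks, with type R
ordered: ✗, no contiguous prefix/suffix split fits e, d, a
linear: ✓, single use per variable (e, a, d)
affine: ✓, none of e, a, d used more than once
relevant: ✓, every one of e, a, d appears
unrestricted: ✓, simply typable at R; W, C, E all held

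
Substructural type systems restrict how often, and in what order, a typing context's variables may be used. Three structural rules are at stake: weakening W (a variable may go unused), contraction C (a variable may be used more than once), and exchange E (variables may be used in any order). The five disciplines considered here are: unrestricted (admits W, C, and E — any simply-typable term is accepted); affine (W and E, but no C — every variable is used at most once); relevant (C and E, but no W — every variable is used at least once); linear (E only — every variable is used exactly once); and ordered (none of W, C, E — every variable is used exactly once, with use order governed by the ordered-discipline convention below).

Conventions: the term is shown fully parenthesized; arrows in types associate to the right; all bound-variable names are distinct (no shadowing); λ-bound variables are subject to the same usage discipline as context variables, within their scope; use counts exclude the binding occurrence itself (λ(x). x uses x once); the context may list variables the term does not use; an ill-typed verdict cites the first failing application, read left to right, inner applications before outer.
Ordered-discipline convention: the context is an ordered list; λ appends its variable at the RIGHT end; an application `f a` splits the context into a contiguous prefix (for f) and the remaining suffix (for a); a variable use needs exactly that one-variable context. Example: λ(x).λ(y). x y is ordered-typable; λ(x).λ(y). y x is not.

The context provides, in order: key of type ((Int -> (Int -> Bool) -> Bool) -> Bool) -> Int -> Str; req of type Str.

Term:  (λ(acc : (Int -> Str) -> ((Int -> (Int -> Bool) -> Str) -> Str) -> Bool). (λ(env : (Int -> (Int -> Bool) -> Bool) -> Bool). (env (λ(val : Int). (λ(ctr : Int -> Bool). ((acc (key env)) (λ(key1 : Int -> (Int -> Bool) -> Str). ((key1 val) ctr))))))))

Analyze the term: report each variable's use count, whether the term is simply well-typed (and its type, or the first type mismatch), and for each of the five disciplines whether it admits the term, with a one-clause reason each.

use counts: key ×1, req ×0, acc (bound) ×1, env (bound) ×2, val (bound) ×1, ctr (bound) ×1, key1 (bound) ×1
uses in reading order: env, acc, key, env, key1, val, ctr
typing: well-typed at ((Int -> Str) -> ((Int -> (Int -> Bool) -> Str) -> Str) -> Bool) -> ((Int -> (Int -> Bool) -> Bool) -> Bool) -> Bool
ordered: ✗, needs contraction — env ×2; req never used (weakening)
linear: ✗, needs contraction — env ×2; req never used (weakening)
affine: ✗, needs contraction — env ×2
relevant: ✗, req never used (weakening)
unrestricted: ✓, typability at ((Int -> Str) -> ((Int -> (Int -> Bool) -> Str) -> Str) -> Bool) -> ((Int -> (Int -> Bool) -> Bool) -> Bool) -> Bool is all that's needed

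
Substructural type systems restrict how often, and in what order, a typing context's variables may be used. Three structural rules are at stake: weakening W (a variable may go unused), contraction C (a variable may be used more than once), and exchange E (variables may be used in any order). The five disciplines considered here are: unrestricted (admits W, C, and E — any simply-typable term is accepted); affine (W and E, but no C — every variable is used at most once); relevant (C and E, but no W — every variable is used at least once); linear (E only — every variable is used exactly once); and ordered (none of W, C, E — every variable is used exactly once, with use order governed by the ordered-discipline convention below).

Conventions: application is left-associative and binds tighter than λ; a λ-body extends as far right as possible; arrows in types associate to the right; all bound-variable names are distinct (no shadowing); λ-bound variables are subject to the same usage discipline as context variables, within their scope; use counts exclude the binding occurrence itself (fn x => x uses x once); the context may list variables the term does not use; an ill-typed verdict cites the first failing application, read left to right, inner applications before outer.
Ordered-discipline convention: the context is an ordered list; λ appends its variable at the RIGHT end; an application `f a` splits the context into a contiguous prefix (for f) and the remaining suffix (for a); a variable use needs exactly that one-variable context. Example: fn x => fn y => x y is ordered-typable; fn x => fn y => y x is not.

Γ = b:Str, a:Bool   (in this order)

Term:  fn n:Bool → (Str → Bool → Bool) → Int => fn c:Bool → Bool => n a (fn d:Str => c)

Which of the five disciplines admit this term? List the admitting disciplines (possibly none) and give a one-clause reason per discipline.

accepted by: affine, unrestricted
counts: b ×0, a ×1, n [bound] ×1, c [bound] ×1, d [bound] ×0
order of uses: n, a, c
typing: well-typed at (Bool → (Str → Bool → Bool) → Int) → (Bool → Bool) → Int
ordered: ✗, b, d never used (weakening)
linear: ✗, b, d never used (weakening)
affine: ✓, b, a, n, c, d: no repeats, contraction unneeded
relevant: ✗, b, d never used (weakening)
unrestricted: ✓, type-checks ((Bool → (Str → Bool → Bool) → Int) → (Bool → Bool) → Int) and nothing is barred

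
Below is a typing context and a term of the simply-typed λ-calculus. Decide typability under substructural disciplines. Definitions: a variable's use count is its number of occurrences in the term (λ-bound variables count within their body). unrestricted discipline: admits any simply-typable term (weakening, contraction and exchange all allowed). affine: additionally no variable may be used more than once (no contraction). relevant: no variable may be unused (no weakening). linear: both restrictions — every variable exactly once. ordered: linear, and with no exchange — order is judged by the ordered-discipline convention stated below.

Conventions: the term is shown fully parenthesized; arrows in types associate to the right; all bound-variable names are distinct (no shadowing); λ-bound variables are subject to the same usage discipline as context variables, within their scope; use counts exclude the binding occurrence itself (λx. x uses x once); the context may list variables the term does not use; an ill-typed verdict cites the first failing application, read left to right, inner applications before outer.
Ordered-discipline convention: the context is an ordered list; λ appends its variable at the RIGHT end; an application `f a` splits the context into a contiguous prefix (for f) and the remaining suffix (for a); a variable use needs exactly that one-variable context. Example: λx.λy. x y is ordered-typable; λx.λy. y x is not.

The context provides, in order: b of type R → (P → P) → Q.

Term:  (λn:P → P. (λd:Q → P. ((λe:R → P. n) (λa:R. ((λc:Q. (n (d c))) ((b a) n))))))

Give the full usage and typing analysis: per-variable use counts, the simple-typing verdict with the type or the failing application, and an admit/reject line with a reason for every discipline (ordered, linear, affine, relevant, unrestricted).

use counts: b=1, n (bound)=3, d (bound)=1, e (bound)=0, a (bound)=1, c (bound)=1
left-to-right use order: n, n, d, c, b, a, n
typing: ✓ — (P → P) → (Q → P) → P → P
ordered: ✗ — n ×3 used more than once (contraction); e left unused
linear: ✗ — n ×3 used more than once (contraction); e left unused
affine: ✗ — n ×3 used more than once (contraction)
relevant: ✗ — e left unused
unrestricted: ✓ — simply typable at (P → P) → (Q → P) → P → P; W, C, E all held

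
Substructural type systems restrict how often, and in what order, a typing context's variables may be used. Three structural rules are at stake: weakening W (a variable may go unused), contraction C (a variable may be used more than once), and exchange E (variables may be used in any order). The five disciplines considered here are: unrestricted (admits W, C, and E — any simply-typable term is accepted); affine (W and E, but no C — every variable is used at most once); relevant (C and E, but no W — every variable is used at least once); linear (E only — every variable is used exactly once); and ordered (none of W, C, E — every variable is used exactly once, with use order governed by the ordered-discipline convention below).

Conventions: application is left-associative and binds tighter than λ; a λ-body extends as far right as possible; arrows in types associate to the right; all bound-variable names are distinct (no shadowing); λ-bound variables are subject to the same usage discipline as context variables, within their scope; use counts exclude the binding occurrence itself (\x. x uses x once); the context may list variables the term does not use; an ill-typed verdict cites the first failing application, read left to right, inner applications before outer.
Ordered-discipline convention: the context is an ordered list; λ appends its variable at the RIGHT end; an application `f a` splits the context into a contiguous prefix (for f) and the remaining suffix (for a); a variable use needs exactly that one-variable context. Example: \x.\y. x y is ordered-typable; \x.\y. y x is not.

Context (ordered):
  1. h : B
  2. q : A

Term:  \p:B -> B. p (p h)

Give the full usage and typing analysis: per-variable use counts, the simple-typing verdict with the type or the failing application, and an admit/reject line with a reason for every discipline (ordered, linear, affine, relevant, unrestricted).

counts: h ×1; q ×0; p (λ-bound) ×2
uses in reading order: p, p, h
typing: well-typed at (B -> B) -> B
ordered ✗ (p ×2 used more than once (contraction); needs weakening: q unused)
linear ✗ (p ×2 used more than once (contraction); needs weakening: q unused)
affine ✗ (p ×2 used more than once (contraction))
relevant ✗ (needs weakening: q unused)
unrestricted ✓ (well-typed at (B -> B) -> B; no restrictions here)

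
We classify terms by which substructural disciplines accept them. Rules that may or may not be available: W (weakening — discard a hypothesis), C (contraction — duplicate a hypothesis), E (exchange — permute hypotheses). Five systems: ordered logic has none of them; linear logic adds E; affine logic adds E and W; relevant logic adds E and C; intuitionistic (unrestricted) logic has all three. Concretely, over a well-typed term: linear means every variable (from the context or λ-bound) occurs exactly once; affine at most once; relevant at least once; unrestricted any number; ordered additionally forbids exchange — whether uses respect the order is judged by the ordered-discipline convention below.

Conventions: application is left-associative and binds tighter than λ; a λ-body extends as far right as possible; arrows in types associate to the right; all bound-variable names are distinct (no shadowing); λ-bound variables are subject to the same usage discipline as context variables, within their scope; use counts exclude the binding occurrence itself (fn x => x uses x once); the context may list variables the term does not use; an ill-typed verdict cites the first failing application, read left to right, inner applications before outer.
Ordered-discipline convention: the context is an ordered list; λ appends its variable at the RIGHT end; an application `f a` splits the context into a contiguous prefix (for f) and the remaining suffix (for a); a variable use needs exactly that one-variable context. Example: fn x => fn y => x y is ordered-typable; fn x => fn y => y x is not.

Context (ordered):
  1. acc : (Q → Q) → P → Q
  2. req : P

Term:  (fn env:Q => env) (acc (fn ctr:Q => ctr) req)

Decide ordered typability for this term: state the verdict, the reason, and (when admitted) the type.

yes — single-use (acc, req, env, ctr), ordered derivation ok; term : Q
variable uses: acc=1; req=1; env [bound]=1; ctr [bound]=1
use order (left to right): env, acc, ctr, req
typing: ✓ — Q
across the five disciplines: ordered ✓ · linear ✓ · affine ✓ · relevant ✓ · unrestricted ✓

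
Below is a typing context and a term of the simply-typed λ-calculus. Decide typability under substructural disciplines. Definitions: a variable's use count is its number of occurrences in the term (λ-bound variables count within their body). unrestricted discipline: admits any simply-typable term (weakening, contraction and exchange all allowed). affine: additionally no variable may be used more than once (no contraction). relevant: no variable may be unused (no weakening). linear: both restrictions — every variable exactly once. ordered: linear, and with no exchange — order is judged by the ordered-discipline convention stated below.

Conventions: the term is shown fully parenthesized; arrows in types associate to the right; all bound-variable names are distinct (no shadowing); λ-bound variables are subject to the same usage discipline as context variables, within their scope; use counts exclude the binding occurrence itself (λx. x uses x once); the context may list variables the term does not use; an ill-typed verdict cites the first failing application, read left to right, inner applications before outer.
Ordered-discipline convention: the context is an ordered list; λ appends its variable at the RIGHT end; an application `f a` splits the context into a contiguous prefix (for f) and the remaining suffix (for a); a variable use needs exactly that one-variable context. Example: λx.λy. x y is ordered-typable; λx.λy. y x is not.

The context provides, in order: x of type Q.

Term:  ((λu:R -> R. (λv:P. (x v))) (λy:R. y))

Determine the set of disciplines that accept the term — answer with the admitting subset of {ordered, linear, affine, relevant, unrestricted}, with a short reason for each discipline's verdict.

admitted in: none
variable uses: x=1, u [bound]=0, v [bound]=1, y [bound]=1
use order (left to right): x, v, y
typing: ill-typed: can't apply a value of type Q
ordered: ✗, a type mismatch blocks all five
linear: ✗, the type mismatch rejects it
affine: ✗, not simply typable
relevant: ✗, fails simple typing
unrestricted: ✗, a type mismatch blocks all five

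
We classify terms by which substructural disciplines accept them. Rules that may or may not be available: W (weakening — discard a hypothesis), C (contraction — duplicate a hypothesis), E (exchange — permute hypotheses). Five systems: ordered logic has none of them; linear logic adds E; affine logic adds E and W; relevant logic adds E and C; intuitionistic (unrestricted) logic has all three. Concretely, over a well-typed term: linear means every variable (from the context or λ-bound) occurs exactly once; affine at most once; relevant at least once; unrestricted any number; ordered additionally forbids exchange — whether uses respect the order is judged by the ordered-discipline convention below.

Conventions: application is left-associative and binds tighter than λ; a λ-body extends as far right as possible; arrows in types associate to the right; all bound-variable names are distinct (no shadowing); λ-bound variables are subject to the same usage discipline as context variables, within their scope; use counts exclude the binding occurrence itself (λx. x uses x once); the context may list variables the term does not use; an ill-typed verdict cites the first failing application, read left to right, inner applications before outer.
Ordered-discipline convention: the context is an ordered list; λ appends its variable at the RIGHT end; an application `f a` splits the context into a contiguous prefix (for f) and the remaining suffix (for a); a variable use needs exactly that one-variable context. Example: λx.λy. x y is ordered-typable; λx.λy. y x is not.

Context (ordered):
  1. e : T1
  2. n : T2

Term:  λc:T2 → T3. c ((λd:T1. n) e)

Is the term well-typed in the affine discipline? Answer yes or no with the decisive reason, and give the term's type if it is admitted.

yes — no duplicate uses among e, n, c, d; term : (T2 → T3) → T3
variable uses: e ×1, n ×1, c (bound) ×1, d (bound) ×0
order of uses: c, n, e
typing: well-typed — term : (T2 → T3) → T3
all disciplines: ordered ✗ | linear ✗ | affine ✓ | relevant ✗ | unrestricted ✓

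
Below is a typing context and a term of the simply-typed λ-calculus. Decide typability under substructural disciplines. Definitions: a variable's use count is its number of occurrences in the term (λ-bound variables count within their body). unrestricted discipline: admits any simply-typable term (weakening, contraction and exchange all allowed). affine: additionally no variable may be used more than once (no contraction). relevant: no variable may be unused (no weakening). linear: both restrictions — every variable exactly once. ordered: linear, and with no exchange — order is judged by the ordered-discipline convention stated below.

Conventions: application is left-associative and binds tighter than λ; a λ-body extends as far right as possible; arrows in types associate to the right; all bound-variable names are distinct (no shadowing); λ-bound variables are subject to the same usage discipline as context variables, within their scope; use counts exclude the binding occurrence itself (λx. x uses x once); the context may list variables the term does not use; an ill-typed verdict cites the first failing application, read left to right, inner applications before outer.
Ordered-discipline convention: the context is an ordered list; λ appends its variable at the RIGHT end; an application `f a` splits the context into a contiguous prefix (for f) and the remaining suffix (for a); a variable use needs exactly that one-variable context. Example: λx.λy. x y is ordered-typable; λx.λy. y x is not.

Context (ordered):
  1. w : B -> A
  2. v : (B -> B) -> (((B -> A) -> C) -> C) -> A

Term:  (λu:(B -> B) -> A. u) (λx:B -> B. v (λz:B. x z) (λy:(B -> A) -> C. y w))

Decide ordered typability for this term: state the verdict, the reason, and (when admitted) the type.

no — needs exchange: uses follow u, v, x, z, y, w
use counts: w ×1, v ×1, u (λ-bound) ×1, x (λ-bound) ×1, z (λ-bound) ×1, y (λ-bound) ×1
left-to-right use order: u, v, x, z, y, w
typing: ✓ — (B -> B) -> A
across the five disciplines: ordered ✗; linear ✓; affine ✓; relevant ✓; unrestricted ✓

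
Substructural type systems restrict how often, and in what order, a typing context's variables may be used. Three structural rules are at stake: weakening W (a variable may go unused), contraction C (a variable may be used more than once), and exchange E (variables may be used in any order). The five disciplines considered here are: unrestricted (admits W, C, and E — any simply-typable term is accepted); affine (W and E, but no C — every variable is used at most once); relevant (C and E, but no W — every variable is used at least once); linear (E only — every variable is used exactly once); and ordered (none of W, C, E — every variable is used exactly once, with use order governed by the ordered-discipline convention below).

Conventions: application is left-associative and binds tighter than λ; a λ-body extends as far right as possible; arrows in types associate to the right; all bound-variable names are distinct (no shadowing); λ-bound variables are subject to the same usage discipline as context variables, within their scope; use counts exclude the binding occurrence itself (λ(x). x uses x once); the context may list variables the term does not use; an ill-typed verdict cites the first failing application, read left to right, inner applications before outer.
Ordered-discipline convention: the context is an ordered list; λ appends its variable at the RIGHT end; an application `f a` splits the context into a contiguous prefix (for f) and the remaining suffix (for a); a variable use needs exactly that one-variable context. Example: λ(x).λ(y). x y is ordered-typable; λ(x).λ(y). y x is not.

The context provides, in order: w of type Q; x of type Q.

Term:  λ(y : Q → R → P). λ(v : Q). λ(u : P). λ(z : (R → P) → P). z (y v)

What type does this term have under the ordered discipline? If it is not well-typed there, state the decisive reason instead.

not well-typed under ordered — w, x, u never used (weakening)
variable uses: w: 0×, x: 0×, y (bound): 1×, v (bound): 1×, u (bound): 0×, z (bound): 1×
left-to-right use order: z, y, v
typing: well-typed — term : (Q → R → P) → Q → P → ((R → P) → P) → P
across the five disciplines: ordered ✗ | linear ✗ | affine ✓ | relevant ✗ | unrestricted ✓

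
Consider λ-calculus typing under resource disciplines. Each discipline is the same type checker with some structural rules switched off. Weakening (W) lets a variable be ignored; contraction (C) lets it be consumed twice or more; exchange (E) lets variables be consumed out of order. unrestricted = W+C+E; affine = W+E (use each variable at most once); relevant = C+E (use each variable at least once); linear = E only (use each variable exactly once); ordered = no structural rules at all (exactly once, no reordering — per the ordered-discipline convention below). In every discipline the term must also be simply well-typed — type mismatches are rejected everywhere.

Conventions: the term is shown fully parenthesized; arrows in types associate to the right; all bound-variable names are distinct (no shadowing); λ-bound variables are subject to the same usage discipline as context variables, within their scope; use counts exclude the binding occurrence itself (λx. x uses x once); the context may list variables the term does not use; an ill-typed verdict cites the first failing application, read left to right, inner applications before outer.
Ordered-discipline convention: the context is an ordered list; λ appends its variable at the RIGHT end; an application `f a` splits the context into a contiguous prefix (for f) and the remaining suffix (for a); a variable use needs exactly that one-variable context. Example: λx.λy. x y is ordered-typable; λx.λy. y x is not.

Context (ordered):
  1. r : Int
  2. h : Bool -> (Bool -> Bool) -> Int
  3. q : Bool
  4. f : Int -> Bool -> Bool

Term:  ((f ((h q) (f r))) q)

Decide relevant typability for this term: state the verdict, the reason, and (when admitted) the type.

yes — every one of r, h, q, f appears; term : Bool
use counts: r=1; h=1; q=2; f=2
order of uses: f, h, q, f, r, q
typing: ✓ — Bool
all disciplines: ordered ✗ | linear ✗ | affine ✗ | relevant ✓ | unrestricted ✓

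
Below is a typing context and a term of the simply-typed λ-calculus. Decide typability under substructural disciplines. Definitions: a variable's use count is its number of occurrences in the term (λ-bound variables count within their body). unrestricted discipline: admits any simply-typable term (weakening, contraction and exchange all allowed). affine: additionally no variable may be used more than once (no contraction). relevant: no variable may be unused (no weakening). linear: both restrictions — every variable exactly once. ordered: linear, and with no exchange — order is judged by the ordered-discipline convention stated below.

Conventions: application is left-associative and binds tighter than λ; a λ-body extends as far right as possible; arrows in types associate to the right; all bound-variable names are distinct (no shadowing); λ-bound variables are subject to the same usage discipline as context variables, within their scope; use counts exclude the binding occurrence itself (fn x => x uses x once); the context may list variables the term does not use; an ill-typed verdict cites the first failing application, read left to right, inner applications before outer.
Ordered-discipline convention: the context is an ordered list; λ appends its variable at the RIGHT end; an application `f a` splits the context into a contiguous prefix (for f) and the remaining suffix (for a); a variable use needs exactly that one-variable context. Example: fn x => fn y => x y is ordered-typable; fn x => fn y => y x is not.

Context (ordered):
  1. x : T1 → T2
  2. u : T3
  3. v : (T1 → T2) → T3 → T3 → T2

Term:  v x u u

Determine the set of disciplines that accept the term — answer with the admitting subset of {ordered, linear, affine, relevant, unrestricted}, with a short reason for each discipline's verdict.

accepted by: relevant, unrestricted
use counts: x ×1; u ×2; v ×1
use order (left to right): v, x, u, u
typing: the term checks, with type T2
ordered ✗ (u ×2 used more than once (contraction))
linear ✗ (u ×2 used more than once (contraction))
affine ✗ (u ×2 used more than once (contraction))
relevant ✓ (x, u, v: all used, weakening unneeded)
unrestricted ✓ (well-typed at T2; no restrictions here)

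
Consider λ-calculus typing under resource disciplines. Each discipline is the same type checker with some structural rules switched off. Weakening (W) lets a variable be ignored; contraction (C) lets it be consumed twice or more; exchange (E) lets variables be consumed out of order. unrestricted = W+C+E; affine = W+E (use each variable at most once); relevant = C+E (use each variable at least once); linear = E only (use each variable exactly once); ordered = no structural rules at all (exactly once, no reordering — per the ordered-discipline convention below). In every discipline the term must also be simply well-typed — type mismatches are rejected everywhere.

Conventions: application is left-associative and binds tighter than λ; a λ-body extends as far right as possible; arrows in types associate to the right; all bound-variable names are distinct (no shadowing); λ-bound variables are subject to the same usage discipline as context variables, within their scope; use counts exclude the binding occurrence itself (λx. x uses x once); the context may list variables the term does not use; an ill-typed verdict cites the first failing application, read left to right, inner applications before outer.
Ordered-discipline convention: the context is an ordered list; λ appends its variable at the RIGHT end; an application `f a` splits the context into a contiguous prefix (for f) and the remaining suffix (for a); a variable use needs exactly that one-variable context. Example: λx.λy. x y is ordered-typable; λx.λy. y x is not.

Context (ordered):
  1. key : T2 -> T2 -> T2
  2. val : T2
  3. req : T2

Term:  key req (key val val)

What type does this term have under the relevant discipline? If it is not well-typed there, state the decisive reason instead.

term : T2
variable uses: key: 2×, val: 2×, req: 1×
left-to-right use order: key, req, key, val, val
typing: well-typed at T2
across the five disciplines: ordered ✗, linear ✗, affine ✗, relevant ✓, unrestricted ✓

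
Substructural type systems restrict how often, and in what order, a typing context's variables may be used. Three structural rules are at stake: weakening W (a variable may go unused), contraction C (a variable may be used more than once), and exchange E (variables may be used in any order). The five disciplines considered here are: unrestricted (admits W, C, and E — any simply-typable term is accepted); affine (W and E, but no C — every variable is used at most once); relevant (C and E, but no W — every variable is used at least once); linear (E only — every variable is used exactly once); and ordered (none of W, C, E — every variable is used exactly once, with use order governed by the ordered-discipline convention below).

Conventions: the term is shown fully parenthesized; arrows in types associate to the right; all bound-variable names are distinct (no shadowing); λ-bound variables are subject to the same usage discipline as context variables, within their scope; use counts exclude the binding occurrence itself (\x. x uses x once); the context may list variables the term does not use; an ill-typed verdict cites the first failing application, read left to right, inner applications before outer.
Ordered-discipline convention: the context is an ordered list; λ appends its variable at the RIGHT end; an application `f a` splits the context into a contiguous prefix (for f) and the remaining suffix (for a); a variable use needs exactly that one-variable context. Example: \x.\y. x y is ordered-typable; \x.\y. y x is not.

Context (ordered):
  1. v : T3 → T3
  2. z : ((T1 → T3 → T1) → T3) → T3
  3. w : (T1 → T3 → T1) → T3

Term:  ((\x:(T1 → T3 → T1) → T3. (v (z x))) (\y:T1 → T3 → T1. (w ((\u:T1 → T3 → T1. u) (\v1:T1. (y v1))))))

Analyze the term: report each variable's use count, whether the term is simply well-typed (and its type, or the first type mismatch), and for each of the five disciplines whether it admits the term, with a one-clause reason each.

use counts: v: 1, z: 1, w: 1, x (λ-bound): 1, y (λ-bound): 1, u (λ-bound): 1, v1 (λ-bound): 1
left-to-right use order: v, z, x, w, u, y, v1
typing: well-typed — term : T3
ordered: ✓ — v, z, w, x, y, u, v1 once each; derivable with no W/C/E
linear: ✓ — exactly-once usage across v, z, w, x, y, u, v1
affine: ✓ — no duplicate uses among v, z, w, x, y, u, v1
relevant: ✓ — every one of v, z, w, x, y, u, v1 appears
unrestricted: ✓ — well-typed at T3; no restrictions here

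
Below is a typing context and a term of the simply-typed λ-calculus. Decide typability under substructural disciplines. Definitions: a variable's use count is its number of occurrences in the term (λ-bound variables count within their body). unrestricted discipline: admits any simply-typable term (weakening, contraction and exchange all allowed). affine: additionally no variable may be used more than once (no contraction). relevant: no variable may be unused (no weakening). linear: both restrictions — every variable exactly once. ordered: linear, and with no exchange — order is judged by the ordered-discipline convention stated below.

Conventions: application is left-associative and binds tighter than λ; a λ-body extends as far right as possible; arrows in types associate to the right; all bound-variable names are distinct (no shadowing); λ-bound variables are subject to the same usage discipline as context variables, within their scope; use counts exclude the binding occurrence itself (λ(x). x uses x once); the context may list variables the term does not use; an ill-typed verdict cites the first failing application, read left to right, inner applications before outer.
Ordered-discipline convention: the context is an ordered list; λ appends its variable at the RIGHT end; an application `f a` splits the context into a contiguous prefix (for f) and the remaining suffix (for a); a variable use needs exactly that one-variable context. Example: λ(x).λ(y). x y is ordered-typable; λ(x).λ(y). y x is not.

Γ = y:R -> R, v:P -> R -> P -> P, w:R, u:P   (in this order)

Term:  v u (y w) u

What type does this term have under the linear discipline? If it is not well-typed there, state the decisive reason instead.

not well-typed under linear — u ×2 used more than once (contraction)
counts: y ×1, v ×1, w ×1, u ×2
order of uses: v, u, y, w, u
typing: ✓ — P
across the five disciplines: ordered ✗, linear ✗, affine ✗, relevant ✓, unrestricted ✓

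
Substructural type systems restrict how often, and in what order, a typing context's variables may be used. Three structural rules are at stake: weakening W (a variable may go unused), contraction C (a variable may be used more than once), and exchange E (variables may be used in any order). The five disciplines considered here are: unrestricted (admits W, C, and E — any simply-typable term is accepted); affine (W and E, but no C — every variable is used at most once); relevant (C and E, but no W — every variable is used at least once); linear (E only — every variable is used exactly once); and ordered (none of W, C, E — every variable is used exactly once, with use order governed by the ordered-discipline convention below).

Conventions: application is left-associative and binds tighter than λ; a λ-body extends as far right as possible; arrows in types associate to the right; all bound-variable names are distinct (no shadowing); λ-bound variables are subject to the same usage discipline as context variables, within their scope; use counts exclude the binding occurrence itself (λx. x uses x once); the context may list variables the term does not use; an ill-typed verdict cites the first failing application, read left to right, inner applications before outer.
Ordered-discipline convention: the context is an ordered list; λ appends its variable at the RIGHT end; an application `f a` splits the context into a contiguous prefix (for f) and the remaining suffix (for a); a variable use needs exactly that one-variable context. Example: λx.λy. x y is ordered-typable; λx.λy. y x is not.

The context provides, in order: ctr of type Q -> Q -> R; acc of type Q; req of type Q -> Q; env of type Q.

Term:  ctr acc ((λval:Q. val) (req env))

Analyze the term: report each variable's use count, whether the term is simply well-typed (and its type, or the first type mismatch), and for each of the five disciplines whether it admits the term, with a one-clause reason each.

counts: ctr: 1×; acc: 1×; req: 1×; env: 1×; val [bound]: 1×
uses in reading order: ctr, acc, val, req, env
typing: well-typed at R
ordered: ✓ — one use each (ctr, acc, req, env, val); ordered split holds
linear: ✓ — exactly-once usage across ctr, acc, req, env, val
affine: ✓ — none of ctr, acc, req, env, val used more than once
relevant: ✓ — ctr, acc, req, env, val: all used, weakening unneeded
unrestricted: ✓ — simply typable at R; W, C, E all held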